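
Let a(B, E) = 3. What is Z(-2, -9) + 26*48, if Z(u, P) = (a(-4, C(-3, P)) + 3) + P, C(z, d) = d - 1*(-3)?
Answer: 1245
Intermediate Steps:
C(z, d) = 3 + d (C(z, d) = d + 3 = 3 + d)
Z(u, P) = 6 + P (Z(u, P) = (3 + 3) + P = 6 + P)
Z(-2, -9) + 26*48 = (6 - 9) + 26*48 = -3 + 1248 = 1245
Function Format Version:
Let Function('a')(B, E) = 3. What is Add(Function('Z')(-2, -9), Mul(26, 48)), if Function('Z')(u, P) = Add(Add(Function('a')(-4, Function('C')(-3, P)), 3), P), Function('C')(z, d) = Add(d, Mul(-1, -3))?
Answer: 1245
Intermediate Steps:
Function('C')(z, d) = Add(3, d) (Function('C')(z, d) = Add(d, 3) = Add(3, d))
Function('Z')(u, P) = Add(6, P) (Function('Z')(u, P) = Add(Add(3, 3), P) = Add(6, P))
Add(Function('Z')(-2, -9), Mul(26, 48)) = Add(Add(6, -9), Mul(26, 48)) = Add(-3, 1248) = 1245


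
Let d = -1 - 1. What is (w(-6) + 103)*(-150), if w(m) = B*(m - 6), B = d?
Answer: -19050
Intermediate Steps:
d = -2
B = -2
w(m) = 12 - 2*m (w(m) = -2*(m - 6) = -2*(-6 + m) = 12 - 2*m)
(w(-6) + 103)*(-150) = ((12 - 2*(-6)) + 103)*(-150) = ((12 + 12) + 103)*(-150) = (24 + 103)*(-150) = 127*(-150) = -19050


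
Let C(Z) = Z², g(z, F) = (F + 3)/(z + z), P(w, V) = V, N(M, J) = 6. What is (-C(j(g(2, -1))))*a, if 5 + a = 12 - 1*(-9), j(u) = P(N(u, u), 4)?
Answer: -256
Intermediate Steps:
g(z, F) = (3 + F)/(2*z) (g(z, F) = (3 + F)/((2*z)) = (3 + F)*(1/(2*z)) = (3 + F)/(2*z))
j(u) = 4
a = 16 (a = -5 + (12 - 1*(-9)) = -5 + (12 + 9) = -5 + 21 = 16)
(-C(j(g(2, -1))))*a = -1*4²*16 = -1*16*16 = -16*16 = -256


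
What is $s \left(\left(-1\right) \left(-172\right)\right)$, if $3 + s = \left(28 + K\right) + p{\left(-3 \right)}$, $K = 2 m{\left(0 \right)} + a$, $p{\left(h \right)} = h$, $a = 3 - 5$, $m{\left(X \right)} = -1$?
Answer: $3096$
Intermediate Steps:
$a = -2$ ($a = 3 - 5 = -2$)
$K = -4$ ($K = 2 \left(-1\right) - 2 = -2 - 2 = -4$)
$s = 18$ ($s = -3 + \left(\left(28 - 4\right) - 3\right) = -3 + \left(24 - 3\right) = -3 + 21 = 18$)
$s \left(\left(-1\right) \left(-172\right)\right) = 18 \left(\left(-1\right) \left(-172\right)\right) = 18 \cdot 172 = 3096$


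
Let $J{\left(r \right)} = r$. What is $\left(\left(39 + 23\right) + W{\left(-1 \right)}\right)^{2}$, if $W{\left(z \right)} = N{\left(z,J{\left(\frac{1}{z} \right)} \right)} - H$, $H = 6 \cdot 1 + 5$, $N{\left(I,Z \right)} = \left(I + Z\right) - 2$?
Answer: $2209$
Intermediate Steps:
$N{\left(I,Z \right)} = -2 + I + Z$
$H = 11$ ($H = 6 + 5 = 11$)
$W{\left(z \right)} = -13 + z + \frac{1}{z}$ ($W{\left(z \right)} = \left(-2 + z + \frac{1}{z}\right) - 11 = -13 + z + \frac{1}{z}$)
$\left(\left(39 + 23\right) + W{\left(-1 \right)}\right)^{2} = \left(\left(39 + 23\right) - \left(14 + 1\right)\right)^{2} = \left(62 - 15\right)^{2} = 47^{2} = 2209$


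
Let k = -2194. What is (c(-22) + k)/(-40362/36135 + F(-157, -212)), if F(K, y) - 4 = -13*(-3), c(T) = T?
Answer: -26691720/504481 ≈ -52.909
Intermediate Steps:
F(K, y) = 43 (F(K, y) = 4 - 13*(-3) = 4 + 39 = 43)
(c(-22) + k)/(-40362/36135 + F(-157, -212)) = (-22 - 2194)/(-40362/36135 + 43) = -2216/(-40362*1/36135 + 43) = -2216/(-13454/12045 + 43) = -2216/504481/12045 = -2216*12045/504481 = -26691720/504481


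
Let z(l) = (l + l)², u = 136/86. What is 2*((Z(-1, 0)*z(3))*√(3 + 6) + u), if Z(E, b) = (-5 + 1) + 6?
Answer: 18712/43 ≈ 435.16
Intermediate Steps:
u = 68/43 (u = 136*(1/86) = 68/43 ≈ 1.5814)
z(l) = 4*l² (z(l) = (2*l)² = 4*l²)
Z(E, b) = 2 (Z(E, b) = -4 + 6 = 2)
2*((Z(-1, 0)*z(3))*√(3 + 6) + u) = 2*((2*(4*3²))*√(3 + 6) + 68/43) = 2*((2*(4*9))*√9 + 68/43) = 2*((2*36)*3 + 68/43) = 2*(72*3 + 68/43) = 2*(216 + 68/43) = 2*(9356/43) = 18712/43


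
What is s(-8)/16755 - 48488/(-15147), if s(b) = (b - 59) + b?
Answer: 4916851/1538109 ≈ 3.1967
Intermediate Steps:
s(b) = -59 + 2*b (s(b) = (-59 + b) + b = -59 + 2*b)
s(-8)/16755 - 48488/(-15147) = (-59 + 2*(-8))/16755 - 48488/(-15147) = (-59 - 16)*(1/16755) - 48488*(-1/15147) = -75*1/16755 + 4408/1377 = -5/1117 + 4408/1377 = 4916851/1538109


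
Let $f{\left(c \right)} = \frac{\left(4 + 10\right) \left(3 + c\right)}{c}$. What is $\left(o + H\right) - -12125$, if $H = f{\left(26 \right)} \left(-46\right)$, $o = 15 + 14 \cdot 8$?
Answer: $\frac{149938}{13} \approx 11534.0$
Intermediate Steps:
$o = 127$ ($o = 15 + 112 = 127$)
$f{\left(c \right)} = \frac{42 + 14 c}{c}$ ($f{\left(c \right)} = \frac{14 \left(3 + c\right)}{c} = \frac{42 + 14 c}{c}$)
$H = - \frac{9338}{13}$ ($H = \left(14 + \frac{42}{26}\right) \left(-46\right) = \left(14 + 42 \cdot \frac{1}{26}\right) \left(-46\right) = \left(14 + \frac{21}{13}\right) \left(-46\right) = \frac{203}{13} \left(-46\right) = - \frac{9338}{13} \approx -718.31$)
$\left(o + H\right) - -12125 = \left(127 - \frac{9338}{13}\right) - -12125 = - \frac{7687}{13} + 12125 = \frac{149938}{13}$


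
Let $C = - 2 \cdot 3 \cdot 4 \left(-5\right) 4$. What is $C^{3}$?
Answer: $110592000$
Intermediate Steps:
$C = 480$ ($C = - 2 \cdot 12 \left(-5\right) 4 = \left(-2\right) \left(-60\right) 4 = 120 \cdot 4 = 480$)
$C^{3} = 480^{3} = 110592000$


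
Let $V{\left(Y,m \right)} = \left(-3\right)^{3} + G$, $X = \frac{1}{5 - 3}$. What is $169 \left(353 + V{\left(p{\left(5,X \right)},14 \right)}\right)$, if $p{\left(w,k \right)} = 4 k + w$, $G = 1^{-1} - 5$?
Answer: $54418$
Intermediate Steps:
$G = -4$ ($G = 1 - 5 = -4$)
$X = \frac{1}{2} \approx 0.5$
$p{\left(w,k \right)} = w + 4 k$
$V{\left(Y,m \right)} = -31$ ($V{\left(Y,m \right)} = \left(-3\right)^{3} - 4 = -27 - 4 = -31$)
$169 \left(353 + V{\left(p{\left(5,X \right)},14 \right)}\right) = 169 \left(353 - 31\right) = 169 \cdot 322 = 54418$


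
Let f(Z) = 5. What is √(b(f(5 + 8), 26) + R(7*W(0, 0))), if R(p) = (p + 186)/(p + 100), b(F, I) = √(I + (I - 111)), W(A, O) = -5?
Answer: √(9815 + 4225*I*√59)/65 ≈ 2.2746 + 1.6884*I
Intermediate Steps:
b(F, I) = √(-111 + 2*I) (b(F, I) = √(I + (-111 + I)) = √(-111 + 2*I))
R(p) = (186 + p)/(100 + p)
√(b(f(5 + 8), 26) + R(7*W(0, 0))) = √(√(-111 + 2*26) + (186 + 7*(-5))/(100 + 7*(-5))) = √(√(-111 + 52) + (186 - 35)/(100 - 35)) = √(√(-59) + 151/65) = √(I*√59 + (1/65)*151) = √(I*√59 + 151/65) = √(151/65 + I*√59)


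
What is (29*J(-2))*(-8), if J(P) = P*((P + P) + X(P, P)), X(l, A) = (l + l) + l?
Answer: -4640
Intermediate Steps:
X(l, A) = 3*l (X(l, A) = 2*l + l = 3*l)
J(P) = 5*P² (J(P) = P*((P + P) + 3*P) = P*(2*P + 3*P) = P*(5*P) = 5*P²)
(29*J(-2))*(-8) = (29*(5*(-2)²))*(-8) = (29*(5*4))*(-8) = (29*20)*(-8) = 580*(-8) = -4640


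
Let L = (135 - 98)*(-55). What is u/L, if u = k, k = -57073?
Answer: 57073/2035 ≈ 28.046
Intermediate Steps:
L = -2035 (L = 37*(-55) = -2035)
u = -57073
u/L = -57073/(-2035) = -57073*(-1/2035) = 57073/2035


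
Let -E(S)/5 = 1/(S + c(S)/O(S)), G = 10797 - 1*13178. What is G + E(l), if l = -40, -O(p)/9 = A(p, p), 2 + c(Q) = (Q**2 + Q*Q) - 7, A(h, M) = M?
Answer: -26686829/11209 ≈ -2380.8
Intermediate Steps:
c(Q) = -9 + 2*Q**2 (c(Q) = -2 + ((Q**2 + Q*Q) - 7) = -2 + ((Q**2 + Q**2) - 7) = -2 + (2*Q**2 - 7) = -2 + (-7 + 2*Q**2) = -9 + 2*Q**2)
O(p) = -9*p
G = -2381 (G = 10797 - 13178 = -2381)
E(S) = -5/(S - (-9 + 2*S**2)/(9*S)) (E(S) = -5/(S + (-9 + 2*S**2)/((-9*S))) = -5/(S + (-9 + 2*S**2)*(-1/(9*S))) = -5/(S - (-9 + 2*S**2)/(9*S)))
G + E(l) = -2381 + 45*(-40)/(-9 - 7*(-40)**2) = -2381 + 45*(-40)/(-9 - 7*1600) = -2381 + 45*(-40)/(-9 - 11200) = -2381 + 45*(-40)/(-11209) = -2381 + 45*(-40)*(-1/11209) = -2381 + 1800/11209 = -26686829/11209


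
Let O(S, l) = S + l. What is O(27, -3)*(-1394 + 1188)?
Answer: -4944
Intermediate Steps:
O(27, -3)*(-1394 + 1188) = (27 - 3)*(-1394 + 1188) = 24*(-206) = -4944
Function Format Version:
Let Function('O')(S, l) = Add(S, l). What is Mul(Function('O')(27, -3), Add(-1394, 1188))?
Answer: -4944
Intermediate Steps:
Mul(Function('O')(27, -3), Add(-1394, 1188)) = Mul(Add(27, -3), Add(-1394, 1188)) = Mul(24, -206) = -4944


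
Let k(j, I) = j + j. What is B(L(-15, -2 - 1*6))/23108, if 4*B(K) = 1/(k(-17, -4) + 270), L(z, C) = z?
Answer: 1/21813952 ≈ 4.5842e-8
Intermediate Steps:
k(j, I) = 2*j
B(K) = 1/944 (B(K) = 1/(4*(2*(-17) + 270)) = 1/(4*(-34 + 270)) = (1/4)/236 = (1/4)*(1/236) = 1/944)
B(L(-15, -2 - 1*6))/23108 = (1/944)/23108 = (1/944)*(1/23108) = 1/21813952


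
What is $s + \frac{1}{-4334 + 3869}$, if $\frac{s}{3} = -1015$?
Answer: $- \frac{1415926}{465} \approx -3045.0$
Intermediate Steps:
$s = -3045$ ($s = 3 \left(-1015\right) = -3045$)
$s + \frac{1}{-4334 + 3869} = -3045 + \frac{1}{-4334 + 3869} = -3045 + \frac{1}{-465} = -3045 - \frac{1}{465} = - \frac{1415926}{465}$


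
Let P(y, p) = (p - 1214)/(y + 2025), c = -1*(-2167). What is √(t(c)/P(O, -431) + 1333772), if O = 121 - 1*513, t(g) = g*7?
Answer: √72825961615/235 ≈ 1148.4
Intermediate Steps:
c = 2167
t(g) = 7*g
O = -392 (O = 121 - 513 = -392)
P(y, p) = (-1214 + p)/(2025 + y)
√(t(c)/P(O, -431) + 1333772) = √((7*2167)/(((-1214 - 431)/(2025 - 392))) + 1333772) = √(15169/((-1645/1633)) + 1333772) = √(15169/(((1/1633)*(-1645))) + 1333772) = √(15169/(-1645/1633) + 1333772) = √(15169*(-1633/1645) + 1333772) = √(-3538711/235 + 1333772) = √(309897709/235) = √72825961615/235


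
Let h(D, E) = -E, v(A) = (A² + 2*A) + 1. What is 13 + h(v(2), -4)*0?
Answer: 13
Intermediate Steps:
v(A) = 1 + A² + 2*A
13 + h(v(2), -4)*0 = 13 - 1*(-4)*0 = 13 + 4*0 = 13 + 0 = 13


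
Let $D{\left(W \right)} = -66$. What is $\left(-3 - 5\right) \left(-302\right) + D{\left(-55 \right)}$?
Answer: $2350$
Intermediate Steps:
$\left(-3 - 5\right) \left(-302\right) + D{\left(-55 \right)} = \left(-3 - 5\right) \left(-302\right) - 66 = \left(-8\right) \left(-302\right) - 66 = 2416 - 66 = 2350$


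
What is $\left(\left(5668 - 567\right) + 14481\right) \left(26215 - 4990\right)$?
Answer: $415627950$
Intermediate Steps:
$\left(\left(5668 - 567\right) + 14481\right) \left(26215 - 4990\right) = \left(\left(5668 - 567\right) + 14481\right) 21225 = \left(5101 + 14481\right) 21225 = 19582 \cdot 21225 = 415627950$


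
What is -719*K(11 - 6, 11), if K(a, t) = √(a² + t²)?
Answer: -719*√146 ≈ -8687.7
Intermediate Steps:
-719*K(11 - 6, 11) = -719*√((11 - 6)² + 11²) = -719*√(5² + 121) = -719*√(25 + 121) = -719*√146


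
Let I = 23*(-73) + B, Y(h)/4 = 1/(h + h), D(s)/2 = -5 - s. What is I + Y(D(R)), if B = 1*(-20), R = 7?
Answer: -20389/12 ≈ -1699.1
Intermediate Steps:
B = -20
D(s) = -10 - 2*s (D(s) = 2*(-5 - s) = -10 - 2*s)
Y(h) = 2/h (Y(h) = 4/(h + h) = 4/((2*h)) = 4*(1/(2*h)) = 2/h)
I = -1699 (I = 23*(-73) - 20 = -1679 - 20 = -1699)
I + Y(D(R)) = -1699 + 2/(-10 - 2*7) = -1699 + 2/(-10 - 14) = -1699 + 2/(-24) = -1699 + 2*(-1/24) = -1699 - 1/12 = -20389/12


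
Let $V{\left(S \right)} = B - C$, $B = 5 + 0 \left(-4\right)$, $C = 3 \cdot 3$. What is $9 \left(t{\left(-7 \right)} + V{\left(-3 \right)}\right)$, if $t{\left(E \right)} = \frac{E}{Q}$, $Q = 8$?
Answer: $- \frac{351}{8} \approx -43.875$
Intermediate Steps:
$C = 9$
$t{\left(E \right)} = \frac{E}{8}$
$B = 5$ ($B = 5 + 0 = 5$)
$V{\left(S \right)} = -4$ ($V{\left(S \right)} = 5 - 9 = -4$)
$9 \left(t{\left(-7 \right)} + V{\left(-3 \right)}\right) = 9 \left(\frac{1}{8} \left(-7\right) - 4\right) = 9 \left(- \frac{7}{8} - 4\right) = 9 \left(- \frac{39}{8}\right) = - \frac{351}{8}$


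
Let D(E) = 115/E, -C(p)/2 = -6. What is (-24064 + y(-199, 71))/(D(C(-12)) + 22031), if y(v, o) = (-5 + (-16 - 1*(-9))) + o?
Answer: -288060/264487 ≈ -1.0891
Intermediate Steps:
C(p) = 12 (C(p) = -2*(-6) = 12)
y(v, o) = -12 + o (y(v, o) = (-5 + (-16 + 9)) + o = (-5 - 7) + o = -12 + o)
(-24064 + y(-199, 71))/(D(C(-12)) + 22031) = (-24064 + (-12 + 71))/(115/12 + 22031) = (-24064 + 59)/(115*(1/12) + 22031) = -24005/(115/12 + 22031) = -24005/264487/12 = -24005*12/264487 = -288060/264487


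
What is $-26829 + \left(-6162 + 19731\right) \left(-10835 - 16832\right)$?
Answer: $-375440352$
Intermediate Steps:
$-26829 + \left(-6162 + 19731\right) \left(-10835 - 16832\right) = -26829 + 13569 \left(-27667\right) = -26829 - 375413523 = -375440352$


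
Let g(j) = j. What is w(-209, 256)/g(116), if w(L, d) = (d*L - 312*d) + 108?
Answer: -33317/29 ≈ -1148.9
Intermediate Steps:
w(L, d) = 108 - 312*d + L*d (w(L, d) = (L*d - 312*d) + 108 = (-312*d + L*d) + 108 = 108 - 312*d + L*d)
w(-209, 256)/g(116) = (108 - 312*256 - 209*256)/116 = (108 - 79872 - 53504)*(1/116) = -133268*1/116 = -33317/29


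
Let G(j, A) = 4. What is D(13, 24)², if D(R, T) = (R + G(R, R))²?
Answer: 83521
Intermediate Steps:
D(R, T) = (4 + R)² (D(R, T) = (R + 4)² = (4 + R)²)
D(13, 24)² = ((4 + 13)²)² = (17²)² = 289² = 83521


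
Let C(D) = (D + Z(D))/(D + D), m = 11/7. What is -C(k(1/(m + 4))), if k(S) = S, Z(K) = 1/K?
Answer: -785/49 ≈ -16.020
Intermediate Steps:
m = 11/7 (m = 11*(1/7) = 11/7 ≈ 1.5714)
C(D) = (D + 1/D)/(2*D) (C(D) = (D + 1/D)/(D + D) = (D + 1/D)/((2*D)) = (D + 1/D)*(1/(2*D)) = (D + 1/D)/(2*D))
-C(k(1/(m + 4))) = -(1 + (1/(11/7 + 4))**2)/(2*(1/(11/7 + 4))**2) = -(1 + (1/(39/7))**2)/(2*(1/(39/7))**2) = -(1 + (7/39)**2)/(2*(7/39)**2) = -1521*(1 + 49/1521)/(2*49) = -1521*1570/(2*49*1521) = -1*785/49 = -785/49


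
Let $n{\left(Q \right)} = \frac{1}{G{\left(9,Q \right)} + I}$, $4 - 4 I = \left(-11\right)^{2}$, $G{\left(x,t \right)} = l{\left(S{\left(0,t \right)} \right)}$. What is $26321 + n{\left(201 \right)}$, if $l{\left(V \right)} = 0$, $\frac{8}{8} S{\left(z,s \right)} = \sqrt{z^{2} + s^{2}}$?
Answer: $\frac{3079553}{117} \approx 26321.0$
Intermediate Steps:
$S{\left(z,s \right)} = \sqrt{s^{2} + z^{2}}$ ($S{\left(z,s \right)} = \sqrt{z^{2} + s^{2}} = \sqrt{s^{2} + z^{2}}$)
$G{\left(x,t \right)} = 0$
$I = - \frac{117}{4}$ ($I = 1 - \frac{\left(-11\right)^{2}}{4} = 1 - \frac{121}{4} = - \frac{117}{4} \approx -29.25$)
$n{\left(Q \right)} = - \frac{4}{117}$ ($n{\left(Q \right)} = \frac{1}{0 - \frac{117}{4}} = \frac{1}{- \frac{117}{4}} = - \frac{4}{117}$)
$26321 + n{\left(201 \right)} = 26321 - \frac{4}{117} = \frac{3079553}{117}$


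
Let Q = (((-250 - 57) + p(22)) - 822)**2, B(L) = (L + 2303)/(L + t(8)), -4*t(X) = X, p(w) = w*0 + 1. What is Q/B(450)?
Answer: 570028032/2753 ≈ 2.0706e+5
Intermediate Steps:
p(w) = 1 (p(w) = 0 + 1 = 1)
t(X) = -X/4
B(L) = (2303 + L)/(-2 + L) (B(L) = (L + 2303)/(L - 1/4*8) = (2303 + L)/(L - 2) = (2303 + L)/(-2 + L))
Q = 1272384 (Q = (((-250 - 57) + 1) - 822)**2 = ((-307 + 1) - 822)**2 = (-306 - 822)**2 = (-1128)**2 = 1272384)
Q/B(450) = 1272384/(((2303 + 450)/(-2 + 450))) = 1272384/((2753/448)) = 1272384/(((1/448)*2753)) = 1272384/(2753/448) = 1272384*(448/2753) = 570028032/2753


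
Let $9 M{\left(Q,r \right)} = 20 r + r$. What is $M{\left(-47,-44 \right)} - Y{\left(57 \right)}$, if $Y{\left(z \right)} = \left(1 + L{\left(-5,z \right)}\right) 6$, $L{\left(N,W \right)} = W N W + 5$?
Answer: $\frac{291994}{3} \approx 97331.0$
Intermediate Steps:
$L{\left(N,W \right)} = 5 + N W^{2}$ ($L{\left(N,W \right)} = N W W + 5 = N W^{2} + 5 = 5 + N W^{2}$)
$M{\left(Q,r \right)} = \frac{7 r}{3}$ ($M{\left(Q,r \right)} = \frac{20 r + r}{9} = \frac{21 r}{9} = \frac{7 r}{3}$)
$Y{\left(z \right)} = 36 - 30 z^{2}$ ($Y{\left(z \right)} = \left(1 - \left(-5 + 5 z^{2}\right)\right) 6 = \left(6 - 5 z^{2}\right) 6 = 36 - 30 z^{2}$)
$M{\left(-47,-44 \right)} - Y{\left(57 \right)} = \frac{7}{3} \left(-44\right) - \left(36 - 30 \cdot 57^{2}\right) = - \frac{308}{3} - \left(36 - 97470\right) = - \frac{308}{3} - -97434 = - \frac{308}{3} + 97434 = \frac{291994}{3}$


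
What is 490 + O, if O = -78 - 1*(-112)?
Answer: 524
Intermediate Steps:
O = 34 (O = -78 + 112 = 34)
490 + O = 490 + 34 = 524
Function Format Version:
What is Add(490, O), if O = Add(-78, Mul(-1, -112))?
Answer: 524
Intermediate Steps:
O = 34 (O = Add(-78, 112) = 34)
Add(490, O) = Add(490, 34) = 524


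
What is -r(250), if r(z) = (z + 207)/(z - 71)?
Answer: -457/179 ≈ -2.5531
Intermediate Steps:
r(z) = (207 + z)/(-71 + z)
-r(250) = -(207 + 250)/(-71 + 250) = -457/179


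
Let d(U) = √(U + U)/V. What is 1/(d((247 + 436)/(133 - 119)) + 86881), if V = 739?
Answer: 332132770207/28856027208353684 - 739*√4781/28856027208353684 ≈ 1.1510e-5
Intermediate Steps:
d(U) = √2*√U/739 (d(U) = √(U + U)/739 = √(2*U)*(1/739) = (√2*√U)*(1/739) = √2*√U/739)
1/(d((247 + 436)/(133 - 119)) + 86881) = 1/(√2*√((247 + 436)/(133 - 119))/739 + 86881) = 1/(√2*√(683/14)/739 + 86881) = 1/(√2*(√9562/14)/739 + 86881) = 1/(√4781/5173 + 86881) = 1/(86881 + √4781/5173)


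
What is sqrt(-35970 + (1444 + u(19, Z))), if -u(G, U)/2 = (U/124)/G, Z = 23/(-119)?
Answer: 3*I*sqrt(75385576152782)/140182 ≈ 185.81*I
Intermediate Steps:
Z = -23/119 (Z = 23*(-1/119) = -23/119 ≈ -0.19328)
u(G, U) = -U/(62*G) (u(G, U) = -2*U/124/G = -U/(62*G))
sqrt(-35970 + (1444 + u(19, Z))) = sqrt(-35970 + (1444 - 1/62*(-23/119)/19)) = sqrt(-35970 + (1444 - 1/62*(-23/119)*1/19)) = sqrt(-35970 + (1444 + 23/140182)) = sqrt(-35970 + 202422831/140182) = sqrt(-4839923709/140182) = 3*I*sqrt(75385576152782)/140182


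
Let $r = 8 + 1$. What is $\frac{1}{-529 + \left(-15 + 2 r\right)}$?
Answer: $- \frac{1}{526} \approx -0.0019011$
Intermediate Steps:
$r = 9$
$\frac{1}{-529 + \left(-15 + 2 r\right)} = \frac{1}{-529 + \left(-15 + 2 \cdot 9\right)} = \frac{1}{-529 + \left(-15 + 18\right)} = \frac{1}{-529 + 3} = \frac{1}{-526} = - \frac{1}{526}$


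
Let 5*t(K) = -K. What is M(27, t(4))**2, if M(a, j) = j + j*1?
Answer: 64/25 ≈ 2.5600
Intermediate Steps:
t(K) = -K/5 (t(K) = (-K)/5 = -K/5)
M(a, j) = 2*j (M(a, j) = j + j = 2*j)
M(27, t(4))**2 = (2*(-1/5*4))**2 = (2*(-4/5))**2 = (-8/5)**2 = 64/25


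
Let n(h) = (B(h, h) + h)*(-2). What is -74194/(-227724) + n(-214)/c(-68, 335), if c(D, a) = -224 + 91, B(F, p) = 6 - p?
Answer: 900035/2163378 ≈ 0.41603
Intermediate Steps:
c(D, a) = -133
n(h) = -12 (n(h) = ((6 - h) + h)*(-2) = 6*(-2) = -12)
-74194/(-227724) + n(-214)/c(-68, 335) = -74194/(-227724) - 12/(-133) = -74194*(-1/227724) - 12*(-1/133) = 37097/113862 + 12/133 = 900035/2163378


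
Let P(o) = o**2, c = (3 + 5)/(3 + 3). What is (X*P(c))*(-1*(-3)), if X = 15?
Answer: 80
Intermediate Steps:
c = 4/3 (c = 8/6 = 8*(1/6) = 4/3 ≈ 1.3333)
(X*P(c))*(-1*(-3)) = (15*(4/3)**2)*(-1*(-3)) = (15*(16/9))*3 = (80/3)*3 = 80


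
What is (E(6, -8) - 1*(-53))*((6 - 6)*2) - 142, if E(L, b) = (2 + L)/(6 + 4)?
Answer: -142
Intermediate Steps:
E(L, b) = ⅕ + L/10 (E(L, b) = (2 + L)/10 = (2 + L)*(⅒) = ⅕ + L/10)
(E(6, -8) - 1*(-53))*((6 - 6)*2) - 142 = ((⅕ + (⅒)*6) - 1*(-53))*((6 - 6)*2) - 142 = ((⅕ + ⅗) + 53)*(0*2) - 142 = (⅘ + 53)*0 - 142 = (269/5)*0 - 142 = 0 - 142 = -142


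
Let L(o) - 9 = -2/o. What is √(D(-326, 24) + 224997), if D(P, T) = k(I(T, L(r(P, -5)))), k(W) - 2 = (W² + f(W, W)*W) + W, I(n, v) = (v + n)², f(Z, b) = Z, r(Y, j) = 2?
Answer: 5*√92927 ≈ 1524.2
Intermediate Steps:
L(o) = 9 - 2/o
I(n, v) = (n + v)²
k(W) = 2 + W + 2*W² (k(W) = 2 + ((W² + W*W) + W) = 2 + ((W² + W²) + W) = 2 + (2*W² + W) = 2 + (W + 2*W²) = 2 + W + 2*W²)
D(P, T) = 2 + (8 + T)² + 2*(8 + T)⁴ (D(P, T) = 2 + (T + (9 - 2/2))² + 2*((T + (9 - 2/2))²)² = 2 + (T + (9 - 2*½))² + 2*((T + (9 - 2*½))²)² = 2 + (T + (9 - 1))² + 2*((T + (9 - 1))²)² = 2 + (T + 8)² + 2*((T + 8)²)² = 2 + (8 + T)² + 2*((8 + T)²)² = 2 + (8 + T)² + 2*(8 + T)⁴)
√(D(-326, 24) + 224997) = √((2 + (8 + 24)² + 2*(8 + 24)⁴) + 224997) = √((2 + 32² + 2*32⁴) + 224997) = √((2 + 1024 + 2*1048576) + 224997) = √((2 + 1024 + 2097152) + 224997) = √(2098178 + 224997) = √2323175 = 5*√92927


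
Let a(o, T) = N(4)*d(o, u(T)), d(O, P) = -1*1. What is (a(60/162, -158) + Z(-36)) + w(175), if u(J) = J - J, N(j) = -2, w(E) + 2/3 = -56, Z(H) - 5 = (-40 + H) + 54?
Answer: -215/3 ≈ -71.667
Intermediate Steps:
Z(H) = 19 + H (Z(H) = 5 + ((-40 + H) + 54) = 5 + (14 + H) = 19 + H)
w(E) = -170/3 (w(E) = -⅔ - 56 = -170/3)
u(J) = 0
d(O, P) = -1
a(o, T) = 2 (a(o, T) = -2*(-1) = 2)
(a(60/162, -158) + Z(-36)) + w(175) = (2 + (19 - 36)) - 170/3 = (2 - 17) - 170/3 = -15 - 170/3 = -215/3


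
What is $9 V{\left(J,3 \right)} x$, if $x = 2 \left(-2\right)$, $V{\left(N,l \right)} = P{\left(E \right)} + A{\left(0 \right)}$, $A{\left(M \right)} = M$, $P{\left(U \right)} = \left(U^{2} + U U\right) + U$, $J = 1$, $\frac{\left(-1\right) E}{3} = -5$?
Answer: $-16740$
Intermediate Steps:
$E = 15$ ($E = \left(-3\right) \left(-5\right) = 15$)
$P{\left(U \right)} = U + 2 U^{2}$ ($P{\left(U \right)} = \left(U^{2} + U^{2}\right) + U = 2 U^{2} + U = U + 2 U^{2}$)
$V{\left(N,l \right)} = 465$ ($V{\left(N,l \right)} = 15 \left(1 + 2 \cdot 15\right) + 0 = 15 \left(1 + 30\right) + 0 = 15 \cdot 31 + 0 = 465 + 0 = 465$)
$x = -4$
$9 V{\left(J,3 \right)} x = 9 \cdot 465 \left(-4\right) = 4185 \left(-4\right) = -16740$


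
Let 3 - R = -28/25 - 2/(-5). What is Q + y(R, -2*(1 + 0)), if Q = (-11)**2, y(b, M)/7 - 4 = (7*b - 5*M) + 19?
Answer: 13357/25 ≈ 534.28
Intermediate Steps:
R = 93/25 (R = 3 - (-28/25 - 2/(-5)) = 3 - (-28*1/25 - 2*(-1/5)) = 3 - (-28/25 + 2/5) = 3 - 1*(-18/25) = 3 + 18/25 = 93/25 ≈ 3.7200)
y(b, M) = 161 - 35*M + 49*b (y(b, M) = 28 + 7*((7*b - 5*M) + 19) = 28 + 7*((-5*M + 7*b) + 19) = 28 + 7*(19 - 5*M + 7*b) = 28 + (133 - 35*M + 49*b) = 161 - 35*M + 49*b)
Q = 121
Q + y(R, -2*(1 + 0)) = 121 + (161 - (-70)*(1 + 0) + 49*(93/25)) = 121 + (161 - (-70) + 4557/25) = 121 + (161 - 35*(-2) + 4557/25) = 121 + (161 + 70 + 4557/25) = 121 + 10332/25 = 13357/25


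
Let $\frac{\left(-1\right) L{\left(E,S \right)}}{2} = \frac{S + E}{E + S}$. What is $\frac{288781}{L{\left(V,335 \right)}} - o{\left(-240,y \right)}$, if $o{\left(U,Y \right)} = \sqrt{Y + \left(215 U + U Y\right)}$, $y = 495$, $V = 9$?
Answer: $- \frac{288781}{2} - i \sqrt{169905} \approx -1.4439 \cdot 10^{5} - 412.2 i$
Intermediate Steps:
$o{\left(U,Y \right)} = \sqrt{Y + 215 U + U Y}$
$L{\left(E,S \right)} = -2$ ($L{\left(E,S \right)} = - 2 \frac{S + E}{E + S} = - 2 \frac{E + S}{E + S} = \left(-2\right) 1 = -2$)
$\frac{288781}{L{\left(V,335 \right)}} - o{\left(-240,y \right)} = \frac{288781}{-2} - \sqrt{495 + 215 \left(-240\right) - 118800} = 288781 \left(- \frac{1}{2}\right) - \sqrt{495 - 51600 - 118800} = - \frac{288781}{2} - \sqrt{-169905} = - \frac{288781}{2} - i \sqrt{169905}$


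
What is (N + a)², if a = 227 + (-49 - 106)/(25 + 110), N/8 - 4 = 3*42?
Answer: 1168135684/729 ≈ 1.6024e+6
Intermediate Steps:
N = 1040 (N = 32 + 8*(3*42) = 32 + 8*126 = 32 + 1008 = 1040)
a = 6098/27 (a = 227 - 155/135 = 227 - 155*1/135 = 227 - 31/27 = 6098/27 ≈ 225.85)
(N + a)² = (1040 + 6098/27)² = (34178/27)² = 1168135684/729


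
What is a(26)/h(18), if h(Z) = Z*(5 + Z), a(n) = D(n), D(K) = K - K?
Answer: 0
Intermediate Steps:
D(K) = 0
a(n) = 0
a(26)/h(18) = 0/((18*(5 + 18))) = 0/((18*23)) = 0/414 = 0*(1/414) = 0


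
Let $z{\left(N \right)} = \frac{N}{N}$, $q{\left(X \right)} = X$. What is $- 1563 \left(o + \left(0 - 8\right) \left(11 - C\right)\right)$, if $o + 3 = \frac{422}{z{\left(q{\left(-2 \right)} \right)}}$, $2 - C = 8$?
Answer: $-442329$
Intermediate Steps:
$z{\left(N \right)} = 1$
$C = -6$ ($C = 2 - 8 = -6$)
$o = 419$ ($o = -3 + \frac{422}{1} = -3 + 422 \cdot 1 = -3 + 422 = 419$)
$- 1563 \left(o + \left(0 - 8\right) \left(11 - C\right)\right) = - 1563 \left(419 + \left(0 - 8\right) \left(11 - -6\right)\right) = - 1563 \left(419 - 8 \left(11 + 6\right)\right) = - 1563 \left(419 - 136\right) = \left(-1563\right) 283 = -442329$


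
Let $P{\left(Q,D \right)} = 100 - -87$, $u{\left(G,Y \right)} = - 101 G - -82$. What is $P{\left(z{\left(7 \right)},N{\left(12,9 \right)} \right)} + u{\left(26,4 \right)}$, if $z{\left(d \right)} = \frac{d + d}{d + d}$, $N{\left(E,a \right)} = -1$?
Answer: $-2357$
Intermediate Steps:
$z{\left(d \right)} = 1$ ($z{\left(d \right)} = \frac{2 d}{2 d} = 2 d \frac{1}{2 d} = 1$)
$u{\left(G,Y \right)} = 82 - 101 G$ ($u{\left(G,Y \right)} = - 101 G + 82 = 82 - 101 G$)
$P{\left(Q,D \right)} = 187$ ($P{\left(Q,D \right)} = 100 + 87 = 187$)
$P{\left(z{\left(7 \right)},N{\left(12,9 \right)} \right)} + u{\left(26,4 \right)} = 187 + \left(82 - 2626\right) = 187 - 2544 = -2357$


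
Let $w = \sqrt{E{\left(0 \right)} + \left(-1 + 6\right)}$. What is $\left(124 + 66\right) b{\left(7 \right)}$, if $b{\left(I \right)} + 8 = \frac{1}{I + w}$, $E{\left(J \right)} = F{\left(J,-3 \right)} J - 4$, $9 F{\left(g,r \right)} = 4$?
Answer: $- \frac{5985}{4} \approx -1496.3$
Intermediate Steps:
$F{\left(g,r \right)} = \frac{4}{9}$ ($F{\left(g,r \right)} = \frac{1}{9} \cdot 4 = \frac{4}{9}$)
$E{\left(J \right)} = -4 + \frac{4 J}{9}$ ($E{\left(J \right)} = \frac{4 J}{9} - 4 = -4 + \frac{4 J}{9}$)
$w = 1$ ($w = \sqrt{\left(-4 + \frac{4}{9} \cdot 0\right) + \left(-1 + 6\right)} = \sqrt{\left(-4 + 0\right) + 5} = \sqrt{-4 + 5} = \sqrt{1} = 1$)
$b{\left(I \right)} = -8 + \frac{1}{1 + I}$ ($b{\left(I \right)} = -8 + \frac{1}{I + 1} = -8 + \frac{1}{1 + I}$)
$\left(124 + 66\right) b{\left(7 \right)} = \left(124 + 66\right) \frac{-7 - 56}{1 + 7} = 190 \frac{-7 - 56}{8} = 190 \cdot \frac{1}{8} \left(-63\right) = 190 \left(- \frac{63}{8}\right) = - \frac{5985}{4}$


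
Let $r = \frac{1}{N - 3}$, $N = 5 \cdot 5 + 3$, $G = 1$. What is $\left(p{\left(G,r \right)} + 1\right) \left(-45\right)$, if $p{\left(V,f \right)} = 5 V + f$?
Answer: $- \frac{1359}{5} \approx -271.8$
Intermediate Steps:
$N = 28$ ($N = 25 + 3 = 28$)
$r = \frac{1}{25}$ ($r = \frac{1}{28 - 3} = \frac{1}{25} \approx 0.04$)
$p{\left(V,f \right)} = f + 5 V$
$\left(p{\left(G,r \right)} + 1\right) \left(-45\right) = \left(\left(\frac{1}{25} + 5 \cdot 1\right) + 1\right) \left(-45\right) = \left(\left(\frac{1}{25} + 5\right) + 1\right) \left(-45\right) = \left(\frac{126}{25} + 1\right) \left(-45\right) = \frac{151}{25} \left(-45\right) = - \frac{1359}{5}$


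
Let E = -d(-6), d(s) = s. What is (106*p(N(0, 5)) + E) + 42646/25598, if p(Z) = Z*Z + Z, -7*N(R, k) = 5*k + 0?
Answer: 615320033/627151 ≈ 981.14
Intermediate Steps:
N(R, k) = -5*k/7 (N(R, k) = -(5*k + 0)/7 = -5*k/7)
p(Z) = Z + Z² (p(Z) = Z² + Z = Z + Z²)
E = 6 (E = -1*(-6) = 6)
(106*p(N(0, 5)) + E) + 42646/25598 = (106*((-5/7*5)*(1 - 5/7*5)) + 6) + 42646/25598 = (106*(-25*(1 - 25/7)/7) + 6) + 42646*(1/25598) = (106*(-25/7*(-18/7)) + 6) + 21323/12799 = (106*(450/49) + 6) + 21323/12799 = (47700/49 + 6) + 21323/12799 = 47994/49 + 21323/12799 = 615320033/627151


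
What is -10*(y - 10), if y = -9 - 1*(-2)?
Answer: 170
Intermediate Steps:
y = -7 (y = -9 + 2 = -7)
-10*(y - 10) = -10*(-7 - 10) = -10*(-17) = 170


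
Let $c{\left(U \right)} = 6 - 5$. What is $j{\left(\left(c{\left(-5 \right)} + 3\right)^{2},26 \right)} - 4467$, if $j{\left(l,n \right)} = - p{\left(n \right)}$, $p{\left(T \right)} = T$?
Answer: $-4493$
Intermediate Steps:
$c{\left(U \right)} = 1$ ($c{\left(U \right)} = 6 - 5 = 1$)
$j{\left(l,n \right)} = - n$
$j{\left(\left(c{\left(-5 \right)} + 3\right)^{2},26 \right)} - 4467 = \left(-1\right) 26 - 4467 = -26 - 4467 = -4493$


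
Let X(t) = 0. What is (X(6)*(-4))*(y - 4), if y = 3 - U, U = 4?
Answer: 0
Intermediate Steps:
y = -1 (y = 3 - 1*4 = 3 - 4 = -1)
(X(6)*(-4))*(y - 4) = (0*(-4))*(-1 - 4) = 0*(-5) = 0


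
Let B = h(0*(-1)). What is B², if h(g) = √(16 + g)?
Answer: 16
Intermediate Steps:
B = 4 (B = √(16 + 0*(-1)) = √(16 + 0) = √16 = 4)
B² = 4² = 16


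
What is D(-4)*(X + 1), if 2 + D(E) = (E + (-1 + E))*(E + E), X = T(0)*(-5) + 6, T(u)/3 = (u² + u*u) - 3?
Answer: 3640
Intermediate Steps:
T(u) = -9 + 6*u² (T(u) = 3*((u² + u*u) - 3) = 3*((u² + u²) - 3) = 3*(2*u² - 3) = 3*(-3 + 2*u²) = -9 + 6*u²)
X = 51 (X = (-9 + 6*0²)*(-5) + 6 = (-9 + 6*0)*(-5) + 6 = (-9 + 0)*(-5) + 6 = -9*(-5) + 6 = 45 + 6 = 51)
D(E) = -2 + 2*E*(-1 + 2*E) (D(E) = -2 + (E + (-1 + E))*(E + E) = -2 + (-1 + 2*E)*(2*E) = -2 + 2*E*(-1 + 2*E))
D(-4)*(X + 1) = (-2 - 2*(-4) + 4*(-4)²)*(51 + 1) = (-2 + 8 + 4*16)*52 = (-2 + 8 + 64)*52 = 70*52 = 3640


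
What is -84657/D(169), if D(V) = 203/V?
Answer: -14307033/203 ≈ -70478.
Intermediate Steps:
-84657/D(169) = -84657/(203/169) = -84657/(203*(1/169)) = -84657/203/169 = -84657*169/203 = -14307033/203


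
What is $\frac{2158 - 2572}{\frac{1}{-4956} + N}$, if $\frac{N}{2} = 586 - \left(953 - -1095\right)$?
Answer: $\frac{2051784}{14491345} \approx 0.14159$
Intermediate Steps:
$N = -2924$ ($N = 2 \left(586 - \left(953 - -1095\right)\right) = 2 \left(586 - \left(953 + 1095\right)\right) = 2 \left(586 - 2048\right) = 2 \left(-1462\right) = -2924$)
$\frac{2158 - 2572}{\frac{1}{-4956} + N} = \frac{2158 - 2572}{\frac{1}{-4956} - 2924} = \frac{2158 - 2572}{- \frac{1}{4956} - 2924} = - \frac{414}{- \frac{14491345}{4956}} = \left(-414\right) \left(- \frac{4956}{14491345}\right) = \frac{2051784}{14491345}$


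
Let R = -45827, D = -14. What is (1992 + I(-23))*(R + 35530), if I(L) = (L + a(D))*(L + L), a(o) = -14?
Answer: -38037118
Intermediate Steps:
I(L) = 2*L*(-14 + L) (I(L) = (L - 14)*(L + L) = (-14 + L)*(2*L) = 2*L*(-14 + L))
(1992 + I(-23))*(R + 35530) = (1992 + 2*(-23)*(-14 - 23))*(-45827 + 35530) = (1992 + 2*(-23)*(-37))*(-10297) = (1992 + 1702)*(-10297) = 3694*(-10297) = -38037118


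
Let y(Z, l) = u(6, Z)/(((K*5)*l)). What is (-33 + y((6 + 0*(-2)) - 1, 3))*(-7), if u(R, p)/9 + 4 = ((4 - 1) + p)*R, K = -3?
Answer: 1463/5 ≈ 292.60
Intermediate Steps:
u(R, p) = -36 + 9*R*(3 + p) (u(R, p) = -36 + 9*(((4 - 1) + p)*R) = -36 + 9*((3 + p)*R) = -36 + 9*(R*(3 + p)) = -36 + 9*R*(3 + p))
y(Z, l) = -(126 + 54*Z)/(15*l) (y(Z, l) = (-36 + 27*6 + 9*6*Z)/(((-3*5)*l)) = (-36 + 162 + 54*Z)/((-15*l)) = (126 + 54*Z)*(-1/(15*l)) = -(126 + 54*Z)/(15*l))
(-33 + y((6 + 0*(-2)) - 1, 3))*(-7) = (-33 + (6/5)*(-7 - 3*((6 + 0*(-2)) - 1))/3)*(-7) = (-33 + (6/5)*(⅓)*(-7 - 3*((6 + 0) - 1)))*(-7) = (-33 + (6/5)*(⅓)*(-7 - 3*(6 - 1)))*(-7) = (-33 + (6/5)*(⅓)*(-7 - 3*5))*(-7) = (-33 + (6/5)*(⅓)*(-7 - 15))*(-7) = (-33 + (6/5)*(⅓)*(-22))*(-7) = (-33 - 44/5)*(-7) = -209/5*(-7) = 1463/5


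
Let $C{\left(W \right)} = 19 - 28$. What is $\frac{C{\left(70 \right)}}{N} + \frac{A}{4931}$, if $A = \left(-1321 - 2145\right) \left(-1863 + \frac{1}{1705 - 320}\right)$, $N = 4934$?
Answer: $\frac{44125491771061}{33696432290} \approx 1309.5$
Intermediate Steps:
$C{\left(W \right)} = -9$ ($C{\left(W \right)} = 19 - 28 = -9$)
$A = \frac{8943160364}{1385}$ ($A = - 3466 \left(-1863 + \frac{1}{1385}\right) = \left(-3466\right) \left(- \frac{2580254}{1385}\right) = \frac{8943160364}{1385} \approx 6.4572 \cdot 10^{6}$)
$\frac{C{\left(70 \right)}}{N} + \frac{A}{4931} = - \frac{9}{4934} + \frac{8943160364}{1385 \cdot 4931} = \left(-9\right) \frac{1}{4934} + \frac{8943160364}{1385} \cdot \frac{1}{4931} = - \frac{9}{4934} + \frac{8943160364}{6829435} = \frac{44125491771061}{33696432290}$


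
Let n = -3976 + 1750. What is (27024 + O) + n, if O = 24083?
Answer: 48881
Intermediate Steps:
n = -2226
(27024 + O) + n = (27024 + 24083) - 2226 = 51107 - 2226 = 48881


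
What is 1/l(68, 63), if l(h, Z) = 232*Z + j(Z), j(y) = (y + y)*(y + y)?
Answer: 1/30492 ≈ 3.2795e-5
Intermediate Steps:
j(y) = 4*y**2 (j(y) = (2*y)*(2*y) = 4*y**2)
l(h, Z) = 4*Z**2 + 232*Z (l(h, Z) = 232*Z + 4*Z**2 = 4*Z**2 + 232*Z)
1/l(68, 63) = 1/(4*63*(58 + 63)) = 1/(4*63*121) = 1/30492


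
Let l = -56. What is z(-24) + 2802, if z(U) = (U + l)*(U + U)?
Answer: 6642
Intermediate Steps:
z(U) = 2*U*(-56 + U) (z(U) = (U - 56)*(U + U) = (-56 + U)*(2*U) = 2*U*(-56 + U))
z(-24) + 2802 = 2*(-24)*(-56 - 24) + 2802 = 2*(-24)*(-80) + 2802 = 3840 + 2802 = 6642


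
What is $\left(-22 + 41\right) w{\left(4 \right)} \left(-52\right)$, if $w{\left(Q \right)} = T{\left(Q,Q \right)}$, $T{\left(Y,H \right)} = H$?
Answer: $-3952$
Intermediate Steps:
$w{\left(Q \right)} = Q$
$\left(-22 + 41\right) w{\left(4 \right)} \left(-52\right) = \left(-22 + 41\right) 4 \left(-52\right) = 19 \cdot 4 \left(-52\right) = 76 \left(-52\right) = -3952$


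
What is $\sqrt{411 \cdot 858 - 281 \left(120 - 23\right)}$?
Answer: $\sqrt{325381} \approx 570.42$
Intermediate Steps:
$\sqrt{411 \cdot 858 - 281 \left(120 - 23\right)} = \sqrt{352638 - 27257} = \sqrt{325381}$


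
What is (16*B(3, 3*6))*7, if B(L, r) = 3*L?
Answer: 1008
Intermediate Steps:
(16*B(3, 3*6))*7 = (16*(3*3))*7 = (16*9)*7 = 144*7 = 1008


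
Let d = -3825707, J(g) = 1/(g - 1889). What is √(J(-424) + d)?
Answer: 2*I*√568539273761/771 ≈ 1955.9*I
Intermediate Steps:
J(g) = 1/(-1889 + g)
√(J(-424) + d) = √(1/(-1889 - 424) - 3825707) = √(1/(-2313) - 3825707) = √(-1/2313 - 3825707) = √(-8848860292/2313) = 2*I*√568539273761/771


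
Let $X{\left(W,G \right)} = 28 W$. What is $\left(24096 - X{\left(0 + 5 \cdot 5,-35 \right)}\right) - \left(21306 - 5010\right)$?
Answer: $7100$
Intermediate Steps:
$\left(24096 - X{\left(0 + 5 \cdot 5,-35 \right)}\right) - \left(21306 - 5010\right) = \left(24096 - 28 \left(0 + 5 \cdot 5\right)\right) - \left(21306 - 5010\right) = \left(24096 - 28 \left(0 + 25\right)\right) - \left(21306 - 5010\right) = \left(24096 - 28 \cdot 25\right) - 16296 = \left(24096 - 700\right) - 16296 = 23396 - 16296 = 7100$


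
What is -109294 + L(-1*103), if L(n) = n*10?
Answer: -110324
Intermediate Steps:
L(n) = 10*n
-109294 + L(-1*103) = -109294 + 10*(-1*103) = -109294 + 10*(-103) = -109294 - 1030 = -110324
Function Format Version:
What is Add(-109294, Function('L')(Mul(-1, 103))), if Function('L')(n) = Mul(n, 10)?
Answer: -110324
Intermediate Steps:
Function('L')(n) = Mul(10, n)
Add(-109294, Function('L')(Mul(-1, 103))) = Add(-109294, Mul(10, Mul(-1, 103))) = Add(-109294, Mul(10, -103)) = Add(-109294, -1030) = -110324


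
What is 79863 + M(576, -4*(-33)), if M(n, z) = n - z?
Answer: 80307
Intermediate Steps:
79863 + M(576, -4*(-33)) = 79863 + (576 - (-4)*(-33)) = 79863 + (576 - 1*132) = 79863 + (576 - 132) = 79863 + 444 = 80307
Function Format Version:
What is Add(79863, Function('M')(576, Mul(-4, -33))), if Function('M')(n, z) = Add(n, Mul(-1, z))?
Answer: 80307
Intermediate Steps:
Add(79863, Function('M')(576, Mul(-4, -33))) = Add(79863, Add(576, Mul(-1, Mul(-4, -33)))) = Add(79863, Add(576, Mul(-1, 132))) = Add(79863, Add(576, -132)) = Add(79863, 444) = 80307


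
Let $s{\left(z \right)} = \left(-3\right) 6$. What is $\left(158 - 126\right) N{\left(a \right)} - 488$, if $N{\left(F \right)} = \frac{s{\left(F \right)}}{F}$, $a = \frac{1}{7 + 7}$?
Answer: $-8552$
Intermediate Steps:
$s{\left(z \right)} = -18$
$a = \frac{1}{14} \approx 0.071429$
$N{\left(F \right)} = - \frac{18}{F}$
$\left(158 - 126\right) N{\left(a \right)} - 488 = \left(158 - 126\right) \left(- 18 \frac{1}{\frac{1}{14}}\right) - 488 = \left(158 - 126\right) \left(\left(-18\right) 14\right) - 488 = 32 \left(-252\right) - 488 = -8064 - 488 = -8552$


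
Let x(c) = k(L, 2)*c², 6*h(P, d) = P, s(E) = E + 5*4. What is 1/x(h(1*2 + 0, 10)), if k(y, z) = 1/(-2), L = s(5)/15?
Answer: -18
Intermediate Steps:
s(E) = 20 + E (s(E) = E + 20 = 20 + E)
h(P, d) = P/6
L = 5/3 (L = (20 + 5)/15 = 25*(1/15) = 5/3 ≈ 1.6667)
k(y, z) = -½
x(c) = -c²/2
1/x(h(1*2 + 0, 10)) = 1/(-(1*2 + 0)²/36/2) = 1/(-(2 + 0)²/36/2) = 1/(-((⅙)*2)²/2) = 1/(-(⅓)²/2) = 1/(-½*⅑) = 1/(-1/18) = -18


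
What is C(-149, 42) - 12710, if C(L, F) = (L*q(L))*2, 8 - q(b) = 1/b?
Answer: -15096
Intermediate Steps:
q(b) = 8 - 1/b
C(L, F) = 2*L*(8 - 1/L) (C(L, F) = (L*(8 - 1/L))*2 = 2*L*(8 - 1/L))
C(-149, 42) - 12710 = (-2 + 16*(-149)) - 12710 = (-2 - 2384) - 12710 = -2386 - 12710 = -15096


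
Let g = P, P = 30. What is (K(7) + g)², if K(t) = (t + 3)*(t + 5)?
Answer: 22500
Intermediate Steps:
g = 30
K(t) = (3 + t)*(5 + t)
(K(7) + g)² = ((15 + 7² + 8*7) + 30)² = ((15 + 49 + 56) + 30)² = (120 + 30)² = 150² = 22500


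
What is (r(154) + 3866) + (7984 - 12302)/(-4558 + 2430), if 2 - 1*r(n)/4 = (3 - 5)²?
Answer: 4107071/1064 ≈ 3860.0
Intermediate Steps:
r(n) = -8 (r(n) = 8 - 4*(3 - 5)² = 8 - 4*(-2)² = 8 - 4*4 = 8 - 16 = -8)
(r(154) + 3866) + (7984 - 12302)/(-4558 + 2430) = (-8 + 3866) + (7984 - 12302)/(-4558 + 2430) = 3858 - 4318/(-2128) = 3858 - 4318*(-1/2128) = 3858 + 2159/1064 = 4107071/1064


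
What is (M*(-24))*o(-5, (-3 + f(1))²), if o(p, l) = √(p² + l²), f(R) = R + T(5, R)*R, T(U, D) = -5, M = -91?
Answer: 2184*√2426 ≈ 1.0757e+5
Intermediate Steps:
f(R) = -4*R (f(R) = R - 5*R = -4*R)
o(p, l) = √(l² + p²)
(M*(-24))*o(-5, (-3 + f(1))²) = (-91*(-24))*√(((-3 - 4*1)²)² + (-5)²) = 2184*√(((-3 - 4)²)² + 25) = 2184*√(((-7)²)² + 25) = 2184*√(49² + 25) = 2184*√(2401 + 25) = 2184*√2426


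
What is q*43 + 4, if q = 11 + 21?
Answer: 1380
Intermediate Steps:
q = 32
q*43 + 4 = 32*43 + 4 = 1376 + 4 = 1380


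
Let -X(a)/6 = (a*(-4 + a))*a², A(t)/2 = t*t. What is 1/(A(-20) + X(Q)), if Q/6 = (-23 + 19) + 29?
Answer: -1/2956499200 ≈ -3.3824e-10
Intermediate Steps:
A(t) = 2*t² (A(t) = 2*(t*t) = 2*t²)
Q = 150 (Q = 6*((-23 + 19) + 29) = 6*(-4 + 29) = 6*25 = 150)
X(a) = -6*a³*(-4 + a) (X(a) = -6*a*(-4 + a)*a² = -6*a³*(-4 + a))
1/(A(-20) + X(Q)) = 1/(2*(-20)² + 6*150³*(4 - 1*150)) = 1/(2*400 + 6*3375000*(4 - 150)) = 1/(800 + 6*3375000*(-146)) = 1/(800 - 2956500000) = 1/(-2956499200) = -1/2956499200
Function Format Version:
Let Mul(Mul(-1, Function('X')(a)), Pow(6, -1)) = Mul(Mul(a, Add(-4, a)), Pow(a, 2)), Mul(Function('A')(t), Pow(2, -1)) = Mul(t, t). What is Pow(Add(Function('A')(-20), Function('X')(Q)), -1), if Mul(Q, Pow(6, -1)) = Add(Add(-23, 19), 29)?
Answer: Rational(-1, 2956499200) ≈ -3.3824e-10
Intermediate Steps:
Function('A')(t) = Mul(2, Pow(t, 2)) (Function('A')(t) = Mul(2, Mul(t, t)) = Mul(2, Pow(t, 2)))
Q = 150 (Q = Mul(6, Add(Add(-23, 19), 29)) = Mul(6, Add(-4, 29)) = Mul(6, 25) = 150)
Function('X')(a) = Mul(-6, Pow(a, 3), Add(-4, a)) (Function('X')(a) = Mul(-6, Mul(Mul(a, Add(-4, a)), Pow(a, 2))) = Mul(-6, Mul(Pow(a, 3), Add(-4, a))) = Mul(-6, Pow(a, 3), Add(-4, a)))
Pow(Add(Function('A')(-20), Function('X')(Q)), -1) = Pow(Add(Mul(2, Pow(-20, 2)), Mul(6, Pow(150, 3), Add(4, Mul(-1, 150)))), -1) = Pow(Add(Mul(2, 400), Mul(6, 3375000, Add(4, -150))), -1) = Pow(Add(800, Mul(6, 3375000, -146)), -1) = Pow(Add(800, -2956500000), -1) = Pow(-2956499200, -1) = Rational(-1, 2956499200)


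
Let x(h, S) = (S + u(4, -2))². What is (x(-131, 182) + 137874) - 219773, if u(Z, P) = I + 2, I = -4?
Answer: -49499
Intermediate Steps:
u(Z, P) = -2 (u(Z, P) = -4 + 2 = -2)
x(h, S) = (-2 + S)² (x(h, S) = (S - 2)² = (-2 + S)²)
(x(-131, 182) + 137874) - 219773 = ((-2 + 182)² + 137874) - 219773 = (180² + 137874) - 219773 = (32400 + 137874) - 219773 = 170274 - 219773 = -49499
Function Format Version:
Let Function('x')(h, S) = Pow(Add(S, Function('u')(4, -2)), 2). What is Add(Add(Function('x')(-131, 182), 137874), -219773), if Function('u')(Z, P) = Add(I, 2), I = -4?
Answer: -49499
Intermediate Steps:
Function('u')(Z, P) = -2 (Function('u')(Z, P) = Add(-4, 2) = -2)
Function('x')(h, S) = Pow(Add(-2, S), 2) (Function('x')(h, S) = Pow(Add(S, -2), 2) = Pow(Add(-2, S), 2))
Add(Add(Function('x')(-131, 182), 137874), -219773) = Add(Add(Pow(Add(-2, 182), 2), 137874), -219773) = Add(Add(Pow(180, 2), 137874), -219773) = Add(Add(32400, 137874), -219773) = Add(170274, -219773) = -49499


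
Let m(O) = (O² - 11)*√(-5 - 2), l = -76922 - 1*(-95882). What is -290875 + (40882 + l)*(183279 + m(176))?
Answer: 10967491043 + 1853007530*I*√7 ≈ 1.0967e+10 + 4.9026e+9*I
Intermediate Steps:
l = 18960 (l = -76922 + 95882 = 18960)
m(O) = I*√7*(-11 + O²) (m(O) = (-11 + O²)*√(-7) = (-11 + O²)*(I*√7) = I*√7*(-11 + O²))
-290875 + (40882 + l)*(183279 + m(176)) = -290875 + (40882 + 18960)*(183279 + I*√7*(-11 + 176²)) = -290875 + 59842*(183279 + I*√7*(-11 + 30976)) = -290875 + 59842*(183279 + I*√7*30965) = -290875 + 59842*(183279 + 30965*I*√7) = -290875 + (10967781918 + 1853007530*I*√7) = 10967491043 + 1853007530*I*√7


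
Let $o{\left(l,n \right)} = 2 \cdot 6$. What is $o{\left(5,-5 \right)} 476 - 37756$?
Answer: $-32044$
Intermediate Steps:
$o{\left(l,n \right)} = 12$
$o{\left(5,-5 \right)} 476 - 37756 = 12 \cdot 476 - 37756 = 5712 - 37756 = -32044$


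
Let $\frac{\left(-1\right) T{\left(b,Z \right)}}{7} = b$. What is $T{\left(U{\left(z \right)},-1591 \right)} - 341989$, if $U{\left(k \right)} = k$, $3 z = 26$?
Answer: $- \frac{1026149}{3} \approx -3.4205 \cdot 10^{5}$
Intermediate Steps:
$z = \frac{26}{3}$ ($z = \frac{1}{3} \cdot 26 = \frac{26}{3} \approx 8.6667$)
$T{\left(b,Z \right)} = - 7 b$
$T{\left(U{\left(z \right)},-1591 \right)} - 341989 = \left(-7\right) \frac{26}{3} - 341989 = - \frac{182}{3} - 341989 = - \frac{1026149}{3}$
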